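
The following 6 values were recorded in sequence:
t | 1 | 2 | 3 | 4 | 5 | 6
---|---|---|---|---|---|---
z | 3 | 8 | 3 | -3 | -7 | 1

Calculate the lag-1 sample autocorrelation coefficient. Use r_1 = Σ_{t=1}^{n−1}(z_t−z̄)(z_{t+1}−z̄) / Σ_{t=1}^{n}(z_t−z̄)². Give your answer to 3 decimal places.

0.376

Mean z̄ = (3 + 8 + 3 − 3 − 7 + 1)/6 = 0.8333
Deviations from mean: 2.1667, 7.1667, 2.1667, -3.8333, -7.8333, 0.1667
Σ(z_t−z̄)(z_{t+1}−z̄) = (15.5278) + (15.5278) + (-8.3056) + (30.0278) + (-1.3056) = 51.4722
Denominator Σ(z_t−z̄)² = 136.8333
r_1 = 51.4722 / 136.8333 = 0.376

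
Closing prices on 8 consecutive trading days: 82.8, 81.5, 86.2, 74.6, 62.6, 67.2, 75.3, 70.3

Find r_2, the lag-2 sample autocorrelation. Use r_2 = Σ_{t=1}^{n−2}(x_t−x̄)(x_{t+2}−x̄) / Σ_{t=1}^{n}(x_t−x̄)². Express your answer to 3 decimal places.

-0.038

Mean x̄ = (82.8 + 81.5 + 86.2 + 74.6 + 62.6 + 67.2 + 75.3 + 70.3)/8 = 75.0625
Deviations from mean: 7.7375, 6.4375, 11.1375, -0.4625, -12.4625, -7.8625, 0.2375, -4.7625
Numerator Σ_{t=1}^{6}(x_t−x̄)(x_{t+2}−x̄) = -17.4803
Denominator Σ(x_t−x̄)² = 465.4388
r_2 = -17.4803 / 465.4388 = -0.038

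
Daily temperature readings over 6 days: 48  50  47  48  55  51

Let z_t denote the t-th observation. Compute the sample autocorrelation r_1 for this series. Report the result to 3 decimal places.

0.023

Mean z̄ = (48 + 50 + 47 + 48 + 55 + 51)/6 = 49.8333
Deviations from mean: -1.8333, 0.1667, -2.8333, -1.8333, 5.1667, 1.1667
Numerator Σ_{t=1}^{5}(z_t−z̄)(z_{t+1}−z̄) = 0.9722
Denominator Σ(z_t−z̄)² = 42.8333
r_1 = 0.9722 / 42.8333 = 0.023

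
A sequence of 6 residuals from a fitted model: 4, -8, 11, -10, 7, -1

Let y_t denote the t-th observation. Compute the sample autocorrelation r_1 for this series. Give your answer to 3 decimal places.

Mean ȳ = (4 − 8 + 11 − 10 + 7 − 1)/6 = 0.5000
Deviations from mean: 3.5000, -8.5000, 10.5000, -10.5000, 6.5000, -1.5000
Numerator Σ_{t=1}^{5}(y_t−ȳ)(y_{t+1}−ȳ) = -307.2500
Denominator Σ(y_t−ȳ)² = 349.5000
r_1 = -307.2500 / 349.5000 = -0.879

-0.879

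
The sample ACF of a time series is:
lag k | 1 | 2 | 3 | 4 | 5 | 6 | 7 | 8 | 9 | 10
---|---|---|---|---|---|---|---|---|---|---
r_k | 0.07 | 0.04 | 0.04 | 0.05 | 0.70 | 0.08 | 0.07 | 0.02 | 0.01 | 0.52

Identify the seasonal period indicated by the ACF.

The largest autocorrelation is r_5 = 0.70, with a weaker echo at lag 10 (0.52); the remaining lags stay at or below 0.08.
The dominant spike at lag 5 indicates a seasonal period of 5.

5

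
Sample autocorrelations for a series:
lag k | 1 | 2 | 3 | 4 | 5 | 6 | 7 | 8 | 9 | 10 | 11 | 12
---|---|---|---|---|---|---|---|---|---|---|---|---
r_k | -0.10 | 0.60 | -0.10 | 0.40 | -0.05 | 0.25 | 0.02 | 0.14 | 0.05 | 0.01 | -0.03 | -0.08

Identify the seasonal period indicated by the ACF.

The largest autocorrelation is r_2 = 0.60, with weaker echoes at lags 4 (0.40) and 6 (0.25); the remaining lags stay at or below 0.14.
The dominant spike at lag 2 indicates a seasonal period of 2.

2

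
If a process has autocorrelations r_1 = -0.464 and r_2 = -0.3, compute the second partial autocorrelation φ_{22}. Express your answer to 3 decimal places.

φ_{22} = (r_2 − r_1²) / (1 − r_1²)
r_1² = (-0.464)² = 0.215296
Numerator = -0.3 − 0.2153 = -0.5153; denominator = 1 − 0.2153 = 0.7847
φ_{22} = -0.5153 / 0.7847 = -0.657

-0.657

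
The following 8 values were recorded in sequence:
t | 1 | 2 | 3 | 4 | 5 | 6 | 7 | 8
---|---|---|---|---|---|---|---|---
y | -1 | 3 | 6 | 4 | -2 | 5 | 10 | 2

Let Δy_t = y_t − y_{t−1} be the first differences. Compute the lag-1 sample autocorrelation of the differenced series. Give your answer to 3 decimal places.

First differences Δy: 4, 3, -2, -6, 7, 5, -8
Mean of differences = 0.4286
Numerator Σ(Δy_t−Δȳ)(Δy_{t+1}−Δȳ) = -32.1837
Denominator Σ(Δy_t−Δȳ)² = 201.7143
r_1(Δy) = -32.1837 / 201.7143 = -0.160

-0.160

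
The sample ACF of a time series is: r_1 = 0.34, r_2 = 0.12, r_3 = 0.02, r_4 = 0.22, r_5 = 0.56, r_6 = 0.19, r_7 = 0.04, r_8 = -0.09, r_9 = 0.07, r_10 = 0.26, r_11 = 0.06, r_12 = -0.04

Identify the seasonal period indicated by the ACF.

5

The largest autocorrelation is r_5 = 0.56; the remaining lags stay at or below 0.34. The elevated value at lag 1 (0.34), dropping to 0.12 at lag 2, reflects decaying short-term dependence rather than seasonality.
The dominant spike at lag 5 indicates a seasonal period of 5.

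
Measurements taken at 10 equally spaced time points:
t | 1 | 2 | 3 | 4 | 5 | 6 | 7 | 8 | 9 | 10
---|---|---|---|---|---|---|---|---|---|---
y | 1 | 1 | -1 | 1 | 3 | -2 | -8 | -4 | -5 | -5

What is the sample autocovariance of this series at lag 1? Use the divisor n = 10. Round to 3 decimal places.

Mean ȳ = (1 + 1 − 1 + 1 + 3 − 2 − 8 − 4 − 5 − 5)/10 = -1.9000
Σ_{t=1}^{9}(y_t−ȳ)(y_{t+1}−ȳ) = 56.8900
γ_1 = 56.8900 / 10 = 5.689

5.689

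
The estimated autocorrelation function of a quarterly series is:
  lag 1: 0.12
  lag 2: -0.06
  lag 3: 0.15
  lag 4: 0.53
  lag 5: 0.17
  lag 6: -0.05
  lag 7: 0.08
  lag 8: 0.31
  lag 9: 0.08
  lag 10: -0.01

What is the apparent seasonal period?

The largest autocorrelation is r_4 = 0.53, with a weaker echo at lag 8 (0.31); the remaining lags stay at or below 0.17.
The dominant spike at lag 4 indicates a seasonal period of 4.

4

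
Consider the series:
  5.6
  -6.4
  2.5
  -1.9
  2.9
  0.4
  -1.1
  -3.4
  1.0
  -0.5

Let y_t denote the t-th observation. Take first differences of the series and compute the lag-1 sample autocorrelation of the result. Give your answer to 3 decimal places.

-0.620

First differences Δy: -12.0, 8.9, -4.4, 4.8, -2.5, -1.5, -2.3, 4.4, -1.5
Mean of differences = -0.6778
Numerator Σ(Δy_t−Δȳ)(Δy_{t+1}−Δȳ) = -184.0438
Denominator Σ(Δy_t−Δȳ)² = 296.8756
r_1(Δy) = -184.0438 / 296.8756 = -0.620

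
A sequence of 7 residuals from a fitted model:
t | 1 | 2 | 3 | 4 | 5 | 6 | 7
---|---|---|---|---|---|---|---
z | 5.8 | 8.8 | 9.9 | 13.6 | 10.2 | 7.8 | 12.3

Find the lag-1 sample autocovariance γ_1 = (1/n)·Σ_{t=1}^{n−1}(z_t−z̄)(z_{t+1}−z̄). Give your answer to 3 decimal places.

0.005

Mean z̄ = (5.8 + 8.8 + 9.9 + 13.6 + 10.2 + 7.8 + 12.3)/7 = 9.7714
Σ_{t=1}^{6}(z_t−z̄)(z_{t+1}−z̄) = 0.0363
γ_1 = 0.0363 / 7 = 0.005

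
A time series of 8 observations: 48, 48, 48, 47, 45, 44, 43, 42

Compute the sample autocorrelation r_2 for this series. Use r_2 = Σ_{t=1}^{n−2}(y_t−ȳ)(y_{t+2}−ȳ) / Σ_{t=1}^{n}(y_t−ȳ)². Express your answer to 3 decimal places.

0.304

Mean ȳ = (48 + 48 + 48 + 47 + 45 + 44 + 43 + 42)/8 = 45.6250
Deviations from mean: 2.3750, 2.3750, 2.3750, 1.3750, -0.6250, -1.6250, -2.6250, -3.6250
Σ(y_t−ȳ)(y_{t+2}−ȳ) = (5.6406) + (3.2656) + (-1.4844) + (-2.2344) + (1.6406) + (5.8906) = 12.7188
Denominator Σ(y_t−ȳ)² = 41.8750
r_2 = 12.7188 / 41.8750 = 0.304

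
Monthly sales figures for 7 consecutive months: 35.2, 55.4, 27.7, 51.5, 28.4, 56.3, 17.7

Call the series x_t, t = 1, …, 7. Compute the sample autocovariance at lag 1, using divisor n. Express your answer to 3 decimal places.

-152.928

Mean x̄ = (35.2 + 55.4 + 27.7 + 51.5 + 28.4 + 56.3 + 17.7)/7 = 38.8857
Deviations: -3.6857, 16.5143, -11.1857, 12.6143, -10.4857, 17.4143, -21.1857
Σ_{t=1}^{6}(x_t−x̄)(x_{t+1}−x̄) = -1070.4959
γ_1 = -1070.4959 / 7 = -152.928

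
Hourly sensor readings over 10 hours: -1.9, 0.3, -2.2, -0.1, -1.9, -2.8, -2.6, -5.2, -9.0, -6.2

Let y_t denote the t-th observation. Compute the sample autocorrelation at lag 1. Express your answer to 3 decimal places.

Mean ȳ = (-1.9 + 0.3 − 2.2 − 0.1 − 1.9 − 2.8 − 2.6 − 5.2 − 9.0 − 6.2)/10 = -3.1600
Numerator Σ_{t=1}^{9}(y_t−ȳ)(y_{t+1}−ȳ) = 43.6544
Denominator Σ(y_t−ȳ)² = 73.3840
r_1 = 43.6544 / 73.3840 = 0.595

0.595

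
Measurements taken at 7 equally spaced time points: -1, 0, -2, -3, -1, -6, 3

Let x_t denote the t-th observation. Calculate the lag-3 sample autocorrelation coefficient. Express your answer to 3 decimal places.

Mean x̄ = (-1 + 0 − 2 − 3 − 1 − 6 + 3)/7 = -1.4286
Deviations from mean: 0.4286, 1.4286, -0.5714, -1.5714, 0.4286, -4.5714, 4.4286
Σ(x_t−x̄)(x_{t+3}−x̄) = (-0.6735) + (0.6122) + (2.6122) + (-6.9592) = -4.4082
Denominator Σ(x_t−x̄)² = 45.7143
r_3 = -4.4082 / 45.7143 = -0.096

-0.096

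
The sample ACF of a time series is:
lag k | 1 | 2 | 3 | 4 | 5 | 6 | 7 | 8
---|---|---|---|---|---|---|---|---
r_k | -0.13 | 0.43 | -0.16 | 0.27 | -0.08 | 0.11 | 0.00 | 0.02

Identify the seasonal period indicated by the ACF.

The largest autocorrelation is r_2 = 0.43, with a weaker echo at lag 4 (0.27); the remaining lags stay at or below 0.11.
The dominant spike at lag 2 indicates a seasonal period of 2.

2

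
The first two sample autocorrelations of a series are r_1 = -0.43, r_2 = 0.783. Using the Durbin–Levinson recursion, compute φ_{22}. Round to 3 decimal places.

0.734

φ_{22} = (r_2 − r_1²) / (1 − r_1²)
r_1² = (-0.43)² = 0.1849
Numerator = 0.783 − 0.1849 = 0.5981; denominator = 1 − 0.1849 = 0.8151
φ_{22} = 0.5981 / 0.8151 = 0.734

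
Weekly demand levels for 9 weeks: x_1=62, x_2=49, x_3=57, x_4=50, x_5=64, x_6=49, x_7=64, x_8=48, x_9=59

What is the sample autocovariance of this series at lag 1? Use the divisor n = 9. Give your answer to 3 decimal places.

Mean x̄ = (62 + 49 + 57 + 50 + 64 + 49 + 64 + 48 + 59)/9 = 55.7778
Σ_{t=1}^{8}(x_t−x̄)(x_{t+1}−x̄) = -305.4938
γ_1 = -305.4938 / 9 = -33.944

-33.944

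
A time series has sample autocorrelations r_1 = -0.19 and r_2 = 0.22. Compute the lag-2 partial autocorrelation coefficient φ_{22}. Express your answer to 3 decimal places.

φ_{22} = (r_2 − r_1²) / (1 − r_1²)
r_1² = (-0.19)² = 0.0361
Numerator = 0.22 − 0.0361 = 0.1839; denominator = 1 − 0.0361 = 0.9639
φ_{22} = 0.1839 / 0.9639 = 0.191

0.191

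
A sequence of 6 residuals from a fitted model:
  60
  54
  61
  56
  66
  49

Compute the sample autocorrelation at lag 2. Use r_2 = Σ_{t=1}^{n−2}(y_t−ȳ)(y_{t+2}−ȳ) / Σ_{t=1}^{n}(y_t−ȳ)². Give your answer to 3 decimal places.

0.316

Mean ȳ = (60 + 54 + 61 + 56 + 66 + 49)/6 = 57.6667
Deviations from mean: 2.3333, -3.6667, 3.3333, -1.6667, 8.3333, -8.6667
Σ(y_t−ȳ)(y_{t+2}−ȳ) = (7.7778) + (6.1111) + (27.7778) + (14.4444) = 56.1111
Denominator Σ(y_t−ȳ)² = 177.3333
r_2 = 56.1111 / 177.3333 = 0.316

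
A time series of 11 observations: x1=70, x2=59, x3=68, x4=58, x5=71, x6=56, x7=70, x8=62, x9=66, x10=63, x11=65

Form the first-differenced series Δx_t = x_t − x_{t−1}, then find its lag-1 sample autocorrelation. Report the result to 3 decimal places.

First differences Δx: -11, 9, -10, 13, -15, 14, -8, 4, -3, 2
Mean of differences = -0.5000
Numerator Σ(Δx_t−Δx̄)(Δx_{t+1}−Δx̄) = -884.2500
Denominator Σ(Δx_t−Δx̄)² = 982.5000
r_1(Δx) = -884.2500 / 982.5000 = -0.900

-0.900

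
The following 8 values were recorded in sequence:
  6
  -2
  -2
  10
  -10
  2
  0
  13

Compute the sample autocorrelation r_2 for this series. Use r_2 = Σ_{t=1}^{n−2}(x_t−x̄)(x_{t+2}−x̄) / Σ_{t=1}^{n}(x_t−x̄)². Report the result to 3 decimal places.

0.066

Mean x̄ = (6 − 2 − 2 + 10 − 10 + 2 + 0 + 13)/8 = 2.1250
Deviations from mean: 3.8750, -4.1250, -4.1250, 7.8750, -12.1250, -0.1250, -2.1250, 10.8750
Σ(x_t−x̄)(x_{t+2}−x̄) = (-15.9844) + (-32.4844) + (50.0156) + (-0.9844) + (25.7656) + (-1.3594) = 24.9688
Denominator Σ(x_t−x̄)² = 380.8750
r_2 = 24.9688 / 380.8750 = 0.066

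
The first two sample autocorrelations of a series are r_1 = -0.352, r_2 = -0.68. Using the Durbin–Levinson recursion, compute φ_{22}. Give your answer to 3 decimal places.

-0.918

φ_{22} = (r_2 − r_1²) / (1 − r_1²)
r_1² = (-0.352)² = 0.123904
Numerator = -0.68 − 0.1239 = -0.8039; denominator = 1 − 0.1239 = 0.8761
φ_{22} = -0.8039 / 0.8761 = -0.918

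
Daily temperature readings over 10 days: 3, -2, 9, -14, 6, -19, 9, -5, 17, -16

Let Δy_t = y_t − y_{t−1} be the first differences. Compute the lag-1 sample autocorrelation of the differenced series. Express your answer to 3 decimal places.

First differences Δy: -5, 11, -23, 20, -25, 28, -14, 22, -33
Mean of differences = -2.1111
Numerator Σ(Δy_t−Δȳ)(Δy_{t+1}−Δȳ) = -3358.3457
Denominator Σ(Δy_t−Δȳ)² = 4212.8889
r_1(Δy) = -3358.3457 / 4212.8889 = -0.797

-0.797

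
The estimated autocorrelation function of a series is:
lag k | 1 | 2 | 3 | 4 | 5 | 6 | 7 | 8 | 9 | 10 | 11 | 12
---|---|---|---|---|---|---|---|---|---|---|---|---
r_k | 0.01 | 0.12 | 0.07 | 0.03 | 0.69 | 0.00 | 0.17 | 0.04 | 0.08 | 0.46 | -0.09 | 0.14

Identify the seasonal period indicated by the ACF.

5

The largest autocorrelation is r_5 = 0.69, with a weaker echo at lag 10 (0.46); the remaining lags stay at or below 0.17.
The dominant spike at lag 5 indicates a seasonal period of 5.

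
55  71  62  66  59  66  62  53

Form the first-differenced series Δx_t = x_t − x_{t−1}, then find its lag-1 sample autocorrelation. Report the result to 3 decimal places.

-0.460

First differences Δx: 16, -9, 4, -7, 7, -4, -9
Mean of differences = -0.2857
Numerator Σ(Δx_t−Δx̄)(Δx_{t+1}−Δx̄) = -251.6531
Denominator Σ(Δx_t−Δx̄)² = 547.4286
r_1(Δx) = -251.6531 / 547.4286 = -0.460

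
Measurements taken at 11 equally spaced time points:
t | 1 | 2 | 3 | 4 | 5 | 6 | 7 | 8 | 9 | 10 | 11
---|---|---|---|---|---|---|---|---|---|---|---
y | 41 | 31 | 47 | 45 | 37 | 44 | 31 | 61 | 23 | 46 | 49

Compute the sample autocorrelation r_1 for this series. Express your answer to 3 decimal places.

Mean ȳ = (41 + 31 + 47 + 45 + 37 + 44 + 31 + 61 + 23 + 46 + 49)/11 = 41.3636
Numerator Σ_{t=1}^{10}(y_t−ȳ)(y_{t+1}−ȳ) = -702.6777
Denominator Σ(y_t−ȳ)² = 1088.5455
r_1 = -702.6777 / 1088.5455 = -0.646

-0.646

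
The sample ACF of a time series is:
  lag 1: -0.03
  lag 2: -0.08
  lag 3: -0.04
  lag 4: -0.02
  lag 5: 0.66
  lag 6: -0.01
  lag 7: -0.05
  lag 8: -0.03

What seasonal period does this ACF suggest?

5

The largest autocorrelation is r_5 = 0.66; the remaining lags stay at or below -0.01.
The dominant spike at lag 5 indicates a seasonal period of 5.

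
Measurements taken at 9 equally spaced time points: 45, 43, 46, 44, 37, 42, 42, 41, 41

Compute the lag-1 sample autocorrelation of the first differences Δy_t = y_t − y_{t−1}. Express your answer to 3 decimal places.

First differences Δy: -2, 3, -2, -7, 5, 0, -1, 0
Mean of differences = -0.5000
Numerator Σ(Δy_t−Δȳ)(Δy_{t+1}−Δȳ) = -34.2500
Denominator Σ(Δy_t−Δȳ)² = 90.0000
r_1(Δy) = -34.2500 / 90.0000 = -0.381

-0.381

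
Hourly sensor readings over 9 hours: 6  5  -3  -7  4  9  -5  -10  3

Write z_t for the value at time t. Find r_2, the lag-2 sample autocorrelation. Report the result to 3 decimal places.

Mean z̄ = (6 + 5 − 3 − 7 + 4 + 9 − 5 − 10 + 3)/9 = 0.2222
Numerator Σ_{t=1}^{7}(z_t−z̄)(z_{t+2}−z̄) = -252.6543
Denominator Σ(z_t−z̄)² = 349.5556
r_2 = -252.6543 / 349.5556 = -0.723

-0.723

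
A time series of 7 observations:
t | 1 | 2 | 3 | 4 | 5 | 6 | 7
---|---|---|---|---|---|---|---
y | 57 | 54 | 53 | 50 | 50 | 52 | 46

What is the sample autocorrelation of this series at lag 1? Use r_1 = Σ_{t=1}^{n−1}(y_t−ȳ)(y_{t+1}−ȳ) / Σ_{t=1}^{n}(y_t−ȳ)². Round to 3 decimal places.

Mean ȳ = (57 + 54 + 53 + 50 + 50 + 52 + 46)/7 = 51.7143
Deviations from mean: 5.2857, 2.2857, 1.2857, -1.7143, -1.7143, 0.2857, -5.7143
Σ(y_t−ȳ)(y_{t+1}−ȳ) = (12.0816) + (2.9388) + (-2.2041) + (2.9388) + (-0.4898) + (-1.6327) = 13.6327
Denominator Σ(y_t−ȳ)² = 73.4286
r_1 = 13.6327 / 73.4286 = 0.186

0.186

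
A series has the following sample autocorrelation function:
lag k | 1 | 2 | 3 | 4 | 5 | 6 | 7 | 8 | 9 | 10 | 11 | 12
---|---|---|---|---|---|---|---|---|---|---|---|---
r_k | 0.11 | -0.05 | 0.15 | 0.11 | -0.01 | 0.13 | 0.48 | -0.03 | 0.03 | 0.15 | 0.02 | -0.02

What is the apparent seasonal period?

7

The largest autocorrelation is r_7 = 0.48; the remaining lags stay at or below 0.15.
The dominant spike at lag 7 indicates a seasonal period of 7.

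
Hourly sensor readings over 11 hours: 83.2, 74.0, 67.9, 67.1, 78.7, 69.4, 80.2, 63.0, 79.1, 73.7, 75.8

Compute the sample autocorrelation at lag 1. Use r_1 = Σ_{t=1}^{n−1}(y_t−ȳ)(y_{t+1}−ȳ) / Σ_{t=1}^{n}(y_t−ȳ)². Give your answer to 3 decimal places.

-0.422

Mean ȳ = (83.2 + 74.0 + 67.9 + 67.1 + 78.7 + 69.4 + 80.2 + 63.0 + 79.1 + 73.7 + 75.8)/11 = 73.8273
Numerator Σ_{t=1}^{10}(y_t−ȳ)(y_{t+1}−ȳ) = -169.1080
Denominator Σ(y_t−ȳ)² = 401.1618
r_1 = -169.1080 / 401.1618 = -0.422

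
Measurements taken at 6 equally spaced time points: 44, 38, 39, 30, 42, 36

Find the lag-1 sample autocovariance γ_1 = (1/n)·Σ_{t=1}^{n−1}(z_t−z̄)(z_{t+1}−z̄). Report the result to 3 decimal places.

-7.921

Mean z̄ = (44 + 38 + 39 + 30 + 42 + 36)/6 = 38.1667
Deviations: 5.8333, -0.1667, 0.8333, -8.1667, 3.8333, -2.1667
Σ_{t=1}^{5}(z_t−z̄)(z_{t+1}−z̄) = -47.5278
γ_1 = -47.5278 / 6 = -7.921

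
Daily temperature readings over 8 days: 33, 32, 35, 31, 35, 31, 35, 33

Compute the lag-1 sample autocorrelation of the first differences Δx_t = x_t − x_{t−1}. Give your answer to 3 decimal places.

-0.910

First differences Δx: -1, 3, -4, 4, -4, 4, -2
Mean of differences = 0.0000
Numerator Σ(Δx_t−Δx̄)(Δx_{t+1}−Δx̄) = -71.0000
Denominator Σ(Δx_t−Δx̄)² = 78.0000
r_1(Δx) = -71.0000 / 78.0000 = -0.910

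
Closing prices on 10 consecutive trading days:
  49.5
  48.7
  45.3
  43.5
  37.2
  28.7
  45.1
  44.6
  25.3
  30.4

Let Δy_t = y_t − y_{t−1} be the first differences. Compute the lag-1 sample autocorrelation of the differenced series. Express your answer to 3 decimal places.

First differences Δy: -0.8, -3.4, -1.8, -6.3, -8.5, 16.4, -0.5, -19.3, 5.1
Mean of differences = -2.1222
Numerator Σ(Δy_t−Δȳ)(Δy_{t+1}−Δȳ) = -216.8138
Denominator Σ(Δy_t−Δȳ)² = 754.5556
r_1(Δy) = -216.8138 / 754.5556 = -0.287

-0.287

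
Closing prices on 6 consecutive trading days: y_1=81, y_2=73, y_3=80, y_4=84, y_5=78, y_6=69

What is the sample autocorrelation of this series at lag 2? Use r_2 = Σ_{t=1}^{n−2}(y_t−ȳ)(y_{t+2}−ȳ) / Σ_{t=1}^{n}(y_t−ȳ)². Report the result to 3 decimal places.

Mean ȳ = (81 + 73 + 80 + 84 + 78 + 69)/6 = 77.5000
Deviations from mean: 3.5000, -4.5000, 2.5000, 6.5000, 0.5000, -8.5000
Numerator Σ_{t=1}^{4}(y_t−ȳ)(y_{t+2}−ȳ) = -74.5000
Denominator Σ(y_t−ȳ)² = 153.5000
r_2 = -74.5000 / 153.5000 = -0.485

-0.485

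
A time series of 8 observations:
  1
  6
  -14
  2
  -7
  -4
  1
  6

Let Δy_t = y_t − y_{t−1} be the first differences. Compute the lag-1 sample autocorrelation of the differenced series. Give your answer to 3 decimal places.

-0.670

First differences Δy: 5, -20, 16, -9, 3, 5, 5
Mean of differences = 0.7143
Numerator Σ(Δy_t−Δȳ)(Δy_{t+1}−Δȳ) = -547.9388
Denominator Σ(Δy_t−Δȳ)² = 817.4286
r_1(Δy) = -547.9388 / 817.4286 = -0.670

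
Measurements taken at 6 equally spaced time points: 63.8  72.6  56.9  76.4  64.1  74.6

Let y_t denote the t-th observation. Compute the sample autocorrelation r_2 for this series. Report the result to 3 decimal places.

0.632

Mean ȳ = (63.8 + 72.6 + 56.9 + 76.4 + 64.1 + 74.6)/6 = 68.0667
Deviations from mean: -4.2667, 4.5333, -11.1667, 8.3333, -3.9667, 6.5333
Σ(y_t−ȳ)(y_{t+2}−ȳ) = (47.6444) + (37.7778) + (44.2944) + (54.4444) = 184.1611
Denominator Σ(y_t−ȳ)² = 291.3133
r_2 = 184.1611 / 291.3133 = 0.632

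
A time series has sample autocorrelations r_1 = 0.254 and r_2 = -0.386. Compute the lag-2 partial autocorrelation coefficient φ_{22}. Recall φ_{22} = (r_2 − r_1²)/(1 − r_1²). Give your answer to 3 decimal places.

φ_{22} = (r_2 − r_1²) / (1 − r_1²)
r_1² = (0.254)² = 0.064516
Numerator = -0.386 − 0.0645 = -0.4505; denominator = 1 − 0.0645 = 0.9355
φ_{22} = -0.4505 / 0.9355 = -0.482

-0.482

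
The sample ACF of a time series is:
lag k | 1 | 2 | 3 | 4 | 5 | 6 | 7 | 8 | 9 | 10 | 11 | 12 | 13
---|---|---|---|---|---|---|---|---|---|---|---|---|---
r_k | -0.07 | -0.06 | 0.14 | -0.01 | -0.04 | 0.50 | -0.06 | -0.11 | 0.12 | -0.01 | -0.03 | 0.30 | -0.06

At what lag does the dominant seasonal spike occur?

6

The largest autocorrelation is r_6 = 0.50, with a weaker echo at lag 12 (0.30); the remaining lags stay at or below 0.14.
The dominant spike at lag 6 indicates a seasonal period of 6.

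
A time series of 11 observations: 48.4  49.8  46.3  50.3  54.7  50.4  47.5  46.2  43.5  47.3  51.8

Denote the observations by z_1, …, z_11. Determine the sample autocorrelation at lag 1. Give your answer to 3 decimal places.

Mean z̄ = (48.4 + 49.8 + 46.3 + 50.3 + 54.7 + 50.4 + 47.5 + 46.2 + 43.5 + 47.3 + 51.8)/11 = 48.7455
Numerator Σ_{t=1}^{10}(z_t−z̄)(z_{t+1}−z̄) = 29.9925
Denominator Σ(z_t−z̄)² = 94.7873
r_1 = 29.9925 / 94.7873 = 0.316

0.316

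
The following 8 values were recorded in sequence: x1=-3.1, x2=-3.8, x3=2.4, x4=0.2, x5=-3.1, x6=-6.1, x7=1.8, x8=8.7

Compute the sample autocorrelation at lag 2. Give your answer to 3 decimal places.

-0.507

Mean x̄ = (-3.1 − 3.8 + 2.4 + 0.2 − 3.1 − 6.1 + 1.8 + 8.7)/8 = -0.3750
Deviations from mean: -2.7250, -3.4250, 2.7750, 0.5750, -2.7250, -5.7250, 2.1750, 9.0750
Σ(x_t−x̄)(x_{t+2}−x̄) = (-7.5619) + (-1.9694) + (-7.5619) + (-3.2919) + (-5.9269) + (-51.9544) = -78.2663
Denominator Σ(x_t−x̄)² = 154.4750
r_2 = -78.2663 / 154.4750 = -0.507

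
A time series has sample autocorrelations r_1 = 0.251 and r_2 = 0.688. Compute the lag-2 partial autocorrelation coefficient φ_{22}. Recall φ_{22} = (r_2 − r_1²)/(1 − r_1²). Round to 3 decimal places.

0.667

φ_{22} = (r_2 − r_1²) / (1 − r_1²)
r_1² = (0.251)² = 0.063001
Numerator = 0.688 − 0.0630 = 0.6250; denominator = 1 − 0.0630 = 0.9370
φ_{22} = 0.6250 / 0.9370 = 0.667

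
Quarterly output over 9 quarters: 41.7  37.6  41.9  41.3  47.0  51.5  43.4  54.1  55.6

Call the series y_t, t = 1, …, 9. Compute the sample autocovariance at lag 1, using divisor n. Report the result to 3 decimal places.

Mean ȳ = (41.7 + 37.6 + 41.9 + 41.3 + 47.0 + 51.5 + 43.4 + 54.1 + 55.6)/9 = 46.0111
Σ_{t=1}^{8}(y_t−ȳ)(y_{t+1}−ȳ) = 133.0877
γ_1 = 133.0877 / 9 = 14.788

14.788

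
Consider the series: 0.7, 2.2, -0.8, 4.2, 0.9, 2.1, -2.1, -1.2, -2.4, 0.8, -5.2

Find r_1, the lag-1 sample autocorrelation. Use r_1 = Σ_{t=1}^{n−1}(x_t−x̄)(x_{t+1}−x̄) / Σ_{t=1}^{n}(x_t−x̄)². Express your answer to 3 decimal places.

-0.040

Mean x̄ = (0.7 + 2.2 − 0.8 + 4.2 + 0.9 + 2.1 − 2.1 − 1.2 − 2.4 + 0.8 − 5.2)/11 = -0.0727
Numerator Σ_{t=1}^{10}(x_t−x̄)(x_{t+1}−x̄) = -2.7362
Denominator Σ(x_t−x̄)² = 68.0618
r_1 = -2.7362 / 68.0618 = -0.040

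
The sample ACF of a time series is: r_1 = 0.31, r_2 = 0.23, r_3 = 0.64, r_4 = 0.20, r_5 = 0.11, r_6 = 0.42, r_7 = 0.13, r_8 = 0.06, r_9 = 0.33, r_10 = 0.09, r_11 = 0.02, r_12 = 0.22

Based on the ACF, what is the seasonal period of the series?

3

The largest autocorrelation is r_3 = 0.64, with weaker echoes at lags 6 (0.42) and 9 (0.33); the remaining lags stay at or below 0.31. The elevated value at lag 1 (0.31), dropping to 0.23 at lag 2, reflects decaying short-term dependence rather than seasonality.
The dominant spike at lag 3 indicates a seasonal period of 3.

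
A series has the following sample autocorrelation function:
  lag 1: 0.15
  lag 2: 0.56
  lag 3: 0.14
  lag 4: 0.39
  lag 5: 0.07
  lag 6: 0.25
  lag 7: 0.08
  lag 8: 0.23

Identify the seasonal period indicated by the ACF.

2

The largest autocorrelation is r_2 = 0.56, with weaker echoes at lags 4 (0.39), 6 (0.25) and 8 (0.23); the remaining lags stay at or below 0.15.
The dominant spike at lag 2 indicates a seasonal period of 2.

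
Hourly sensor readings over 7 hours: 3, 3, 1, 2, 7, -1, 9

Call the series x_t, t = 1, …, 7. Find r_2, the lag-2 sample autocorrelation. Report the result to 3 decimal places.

Mean x̄ = (3 + 3 + 1 + 2 + 7 − 1 + 9)/7 = 3.4286
Deviations from mean: -0.4286, -0.4286, -2.4286, -1.4286, 3.5714, -4.4286, 5.5714
Σ(x_t−x̄)(x_{t+2}−x̄) = (1.0408) + (0.6122) + (-8.6735) + (6.3265) + (19.8980) = 19.2041
Denominator Σ(x_t−x̄)² = 71.7143
r_2 = 19.2041 / 71.7143 = 0.268

0.268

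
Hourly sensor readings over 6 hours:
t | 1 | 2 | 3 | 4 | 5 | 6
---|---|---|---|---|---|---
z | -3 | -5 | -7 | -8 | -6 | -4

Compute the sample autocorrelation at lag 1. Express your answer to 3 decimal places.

Mean z̄ = (-3 − 5 − 7 − 8 − 6 − 4)/6 = -5.5000
Deviations from mean: 2.5000, 0.5000, -1.5000, -2.5000, -0.5000, 1.5000
Σ(z_t−z̄)(z_{t+1}−z̄) = (1.2500) + (-0.7500) + (3.7500) + (1.2500) + (-0.7500) = 4.7500
Denominator Σ(z_t−z̄)² = 17.5000
r_1 = 4.7500 / 17.5000 = 0.271

0.271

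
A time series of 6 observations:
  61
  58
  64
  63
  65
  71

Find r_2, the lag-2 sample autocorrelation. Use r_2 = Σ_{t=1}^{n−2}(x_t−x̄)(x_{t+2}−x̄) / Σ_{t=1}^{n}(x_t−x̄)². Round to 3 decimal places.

Mean x̄ = (61 + 58 + 64 + 63 + 65 + 71)/6 = 63.6667
Σ(x_t−x̄)(x_{t+2}−x̄) = (-0.8889) + (3.7778) + (0.4444) + (-4.8889) = -1.5556
Denominator Σ(x_t−x̄)² = 95.3333
r_2 = -1.5556 / 95.3333 = -0.016

-0.016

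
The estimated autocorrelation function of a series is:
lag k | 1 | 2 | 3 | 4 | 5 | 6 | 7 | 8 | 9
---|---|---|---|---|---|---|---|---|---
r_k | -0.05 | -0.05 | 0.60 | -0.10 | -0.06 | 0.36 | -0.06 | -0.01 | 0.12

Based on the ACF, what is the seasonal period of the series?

The largest autocorrelation is r_3 = 0.60, with a weaker echo at lag 6 (0.36); the remaining lags stay at or below 0.12.
The dominant spike at lag 3 indicates a seasonal period of 3.

3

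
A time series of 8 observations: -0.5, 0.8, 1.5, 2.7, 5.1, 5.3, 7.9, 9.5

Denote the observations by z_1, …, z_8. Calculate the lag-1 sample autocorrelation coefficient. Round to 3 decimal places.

Mean z̄ = (-0.5 + 0.8 + 1.5 + 2.7 + 5.1 + 5.3 + 7.9 + 9.5)/8 = 4.0375
Deviations from mean: -4.5375, -3.2375, -2.5375, -1.3375, 1.0625, 1.2625, 3.8625, 5.4625
Σ(z_t−z̄)(z_{t+1}−z̄) = (14.6902) + (8.2152) + (3.3939) + (-1.4211) + (1.3414) + (4.8764) + (21.0989) = 52.1948
Denominator Σ(z_t−z̄)² = 86.7788
r_1 = 52.1948 / 86.7788 = 0.601

0.601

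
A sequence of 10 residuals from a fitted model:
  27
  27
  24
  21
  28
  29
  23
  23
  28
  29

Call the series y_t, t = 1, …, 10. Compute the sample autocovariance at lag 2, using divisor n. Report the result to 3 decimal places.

Mean ȳ = (27 + 27 + 24 + 21 + 28 + 29 + 23 + 23 + 28 + 29)/10 = 25.9000
Σ_{t=1}^{8}(y_t−ȳ)(y_{t+2}−ȳ) = -56.8200
γ_2 = -56.8200 / 10 = -5.682

-5.682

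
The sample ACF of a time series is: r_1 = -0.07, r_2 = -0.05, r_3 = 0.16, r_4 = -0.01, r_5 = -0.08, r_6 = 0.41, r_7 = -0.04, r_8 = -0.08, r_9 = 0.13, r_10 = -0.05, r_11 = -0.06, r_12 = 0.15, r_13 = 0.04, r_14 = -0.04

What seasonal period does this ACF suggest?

The largest autocorrelation is r_6 = 0.41; the remaining lags stay at or below 0.16.
The dominant spike at lag 6 indicates a seasonal period of 6.

6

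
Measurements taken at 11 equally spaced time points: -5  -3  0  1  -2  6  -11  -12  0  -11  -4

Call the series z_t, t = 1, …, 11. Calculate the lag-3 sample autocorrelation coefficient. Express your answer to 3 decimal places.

Mean z̄ = (-5 − 3 + 0 + 1 − 2 + 6 − 11 − 12 + 0 − 11 − 4)/11 = -3.7273
Numerator Σ_{t=1}^{8}(z_t−z̄)(z_{t+3}−z̄) = 74.2314
Denominator Σ(z_t−z̄)² = 324.1818
r_3 = 74.2314 / 324.1818 = 0.229

0.229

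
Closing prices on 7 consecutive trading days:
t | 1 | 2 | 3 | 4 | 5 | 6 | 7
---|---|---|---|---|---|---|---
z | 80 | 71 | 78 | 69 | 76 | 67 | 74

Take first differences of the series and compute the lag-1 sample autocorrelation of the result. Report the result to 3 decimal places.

-0.833

First differences Δz: -9, 7, -9, 7, -9, 7
Mean of differences = -1.0000
Numerator Σ(Δz_t−Δz̄)(Δz_{t+1}−Δz̄) = -320.0000
Denominator Σ(Δz_t−Δz̄)² = 384.0000
r_1(Δz) = -320.0000 / 384.0000 = -0.833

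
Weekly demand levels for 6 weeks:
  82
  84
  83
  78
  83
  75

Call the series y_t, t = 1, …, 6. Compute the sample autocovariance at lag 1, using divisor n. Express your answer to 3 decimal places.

-2.394

Mean ȳ = (82 + 84 + 83 + 78 + 83 + 75)/6 = 80.8333
Σ_{t=1}^{5}(y_t−ȳ)(y_{t+1}−ȳ) = -14.3611
γ_1 = -14.3611 / 6 = -2.394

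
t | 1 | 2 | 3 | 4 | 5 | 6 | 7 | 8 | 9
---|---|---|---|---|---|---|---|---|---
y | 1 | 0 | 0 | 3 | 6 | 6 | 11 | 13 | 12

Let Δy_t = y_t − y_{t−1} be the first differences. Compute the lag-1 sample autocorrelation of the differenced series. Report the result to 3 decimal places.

-0.082

First differences Δy: -1, 0, 3, 3, 0, 5, 2, -1
Mean of differences = 1.3750
Numerator Σ(Δy_t−Δȳ)(Δy_{t+1}−Δȳ) = -2.7656
Denominator Σ(Δy_t−Δȳ)² = 33.8750
r_1(Δy) = -2.7656 / 33.8750 = -0.082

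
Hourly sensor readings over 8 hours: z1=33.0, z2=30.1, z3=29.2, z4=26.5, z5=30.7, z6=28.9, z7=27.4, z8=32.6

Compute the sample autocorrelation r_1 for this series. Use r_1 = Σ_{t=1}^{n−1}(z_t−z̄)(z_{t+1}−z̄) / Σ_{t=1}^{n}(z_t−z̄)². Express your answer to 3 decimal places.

-0.152

Mean z̄ = (33.0 + 30.1 + 29.2 + 26.5 + 30.7 + 28.9 + 27.4 + 32.6)/8 = 29.8000
Σ(z_t−z̄)(z_{t+1}−z̄) = (0.9600) + (-0.1800) + (1.9800) + (-2.9700) + (-0.8100) + (2.1600) + (-6.7200) = -5.5800
Denominator Σ(z_t−z̄)² = 36.8000
r_1 = -5.5800 / 36.8000 = -0.152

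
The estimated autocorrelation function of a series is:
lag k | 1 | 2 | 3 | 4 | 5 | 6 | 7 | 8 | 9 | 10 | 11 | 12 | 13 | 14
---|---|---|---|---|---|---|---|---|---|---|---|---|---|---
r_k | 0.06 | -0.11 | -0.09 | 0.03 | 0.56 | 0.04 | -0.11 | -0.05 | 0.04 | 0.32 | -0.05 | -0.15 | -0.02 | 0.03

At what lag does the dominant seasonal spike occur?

5

The largest autocorrelation is r_5 = 0.56, with a weaker echo at lag 10 (0.32); the remaining lags stay at or below 0.06.
The dominant spike at lag 5 indicates a seasonal period of 5.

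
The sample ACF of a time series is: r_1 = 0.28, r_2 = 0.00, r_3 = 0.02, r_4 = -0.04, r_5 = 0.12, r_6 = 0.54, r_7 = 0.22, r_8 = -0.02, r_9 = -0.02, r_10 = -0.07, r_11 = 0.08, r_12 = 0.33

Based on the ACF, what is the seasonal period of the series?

The largest autocorrelation is r_6 = 0.54, with a weaker echo at lag 12 (0.33); the remaining lags stay at or below 0.28. The elevated value at lag 1 (0.28), dropping to 0.00 at lag 2, reflects decaying short-term dependence rather than seasonality.
The dominant spike at lag 6 indicates a seasonal period of 6.

6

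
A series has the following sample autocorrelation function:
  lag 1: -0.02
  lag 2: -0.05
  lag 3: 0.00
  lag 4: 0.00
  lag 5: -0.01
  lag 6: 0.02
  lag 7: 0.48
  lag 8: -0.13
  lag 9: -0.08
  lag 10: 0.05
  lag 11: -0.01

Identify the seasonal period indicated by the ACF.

7

The largest autocorrelation is r_7 = 0.48; the remaining lags stay at or below 0.05.
The dominant spike at lag 7 indicates a seasonal period of 7.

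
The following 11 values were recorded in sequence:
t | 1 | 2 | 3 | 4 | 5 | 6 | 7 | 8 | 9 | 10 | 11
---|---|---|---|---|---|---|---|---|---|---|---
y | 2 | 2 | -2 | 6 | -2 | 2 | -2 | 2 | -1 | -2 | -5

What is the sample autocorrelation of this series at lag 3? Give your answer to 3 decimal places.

-0.213

Mean ȳ = (2 + 2 − 2 + 6 − 2 + 2 − 2 + 2 − 1 − 2 − 5)/11 = 0.0000
Numerator Σ_{t=1}^{8}(y_t−ȳ)(y_{t+3}−ȳ) = -20.0000
Denominator Σ(y_t−ȳ)² = 94.0000
r_3 = -20.0000 / 94.0000 = -0.213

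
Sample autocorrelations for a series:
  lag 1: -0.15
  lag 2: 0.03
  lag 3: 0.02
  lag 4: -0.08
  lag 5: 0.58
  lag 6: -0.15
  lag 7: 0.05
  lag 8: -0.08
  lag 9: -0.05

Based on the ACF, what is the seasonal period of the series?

5

The largest autocorrelation is r_5 = 0.58; the remaining lags stay at or below 0.05.
The dominant spike at lag 5 indicates a seasonal period of 5.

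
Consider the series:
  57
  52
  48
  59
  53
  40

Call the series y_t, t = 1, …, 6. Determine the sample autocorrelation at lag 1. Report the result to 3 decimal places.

Mean ȳ = (57 + 52 + 48 + 59 + 53 + 40)/6 = 51.5000
Deviations from mean: 5.5000, 0.5000, -3.5000, 7.5000, 1.5000, -11.5000
Σ(y_t−ȳ)(y_{t+1}−ȳ) = (2.7500) + (-1.7500) + (-26.2500) + (11.2500) + (-17.2500) = -31.2500
Denominator Σ(y_t−ȳ)² = 233.5000
r_1 = -31.2500 / 233.5000 = -0.134

-0.134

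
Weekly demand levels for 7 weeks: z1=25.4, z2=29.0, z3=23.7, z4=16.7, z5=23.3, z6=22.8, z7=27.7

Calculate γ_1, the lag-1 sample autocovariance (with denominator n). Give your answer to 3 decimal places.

Mean z̄ = (25.4 + 29.0 + 23.7 + 16.7 + 23.3 + 22.8 + 27.7)/7 = 24.0857
Deviations: 1.3143, 4.9143, -0.3857, -7.3857, -0.7857, -1.2857, 3.6143
Σ_{t=1}^{6}(z_t−z̄)(z_{t+1}−z̄) = 9.5784
γ_1 = 9.5784 / 7 = 1.368

1.368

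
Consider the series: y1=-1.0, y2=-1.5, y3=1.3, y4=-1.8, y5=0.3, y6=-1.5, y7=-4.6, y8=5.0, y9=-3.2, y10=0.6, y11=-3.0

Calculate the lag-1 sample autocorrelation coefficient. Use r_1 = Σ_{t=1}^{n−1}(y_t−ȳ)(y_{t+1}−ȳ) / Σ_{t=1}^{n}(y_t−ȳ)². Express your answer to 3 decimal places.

Mean ȳ = (-1.0 − 1.5 + 1.3 − 1.8 + 0.3 − 1.5 − 4.6 + 5.0 − 3.2 + 0.6 − 3.0)/11 = -0.8545
Numerator Σ_{t=1}^{10}(y_t−ȳ)(y_{t+1}−ȳ) = -44.9448
Denominator Σ(y_t−ȳ)² = 68.2473
r_1 = -44.9448 / 68.2473 = -0.659

-0.659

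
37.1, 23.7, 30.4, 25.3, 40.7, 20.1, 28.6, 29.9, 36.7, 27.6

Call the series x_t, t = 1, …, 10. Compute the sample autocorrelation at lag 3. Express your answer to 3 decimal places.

-0.430

Mean x̄ = (37.1 + 23.7 + 30.4 + 25.3 + 40.7 + 20.1 + 28.6 + 29.9 + 36.7 + 27.6)/10 = 30.0100
Numerator Σ_{t=1}^{7}(x_t−x̄)(x_{t+3}−x̄) = -162.1473
Denominator Σ(x_t−x̄)² = 377.4690
r_3 = -162.1473 / 377.4690 = -0.430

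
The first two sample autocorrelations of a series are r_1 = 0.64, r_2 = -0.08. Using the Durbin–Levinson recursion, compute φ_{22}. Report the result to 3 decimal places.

-0.829

φ_{22} = (r_2 − r_1²) / (1 − r_1²)
r_1² = (0.64)² = 0.4096
Numerator = -0.08 − 0.4096 = -0.4896; denominator = 1 − 0.4096 = 0.5904
φ_{22} = -0.4896 / 0.5904 = -0.829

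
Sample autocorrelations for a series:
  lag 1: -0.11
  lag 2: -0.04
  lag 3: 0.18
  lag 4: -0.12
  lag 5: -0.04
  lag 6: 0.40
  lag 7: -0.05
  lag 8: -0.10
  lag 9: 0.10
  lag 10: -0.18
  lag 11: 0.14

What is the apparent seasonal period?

The largest autocorrelation is r_6 = 0.40; the remaining lags stay at or below 0.18.
The dominant spike at lag 6 indicates a seasonal period of 6.

6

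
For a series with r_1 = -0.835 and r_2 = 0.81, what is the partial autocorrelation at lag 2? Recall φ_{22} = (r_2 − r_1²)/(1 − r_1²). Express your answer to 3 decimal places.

φ_{22} = (r_2 − r_1²) / (1 − r_1²)
r_1² = (-0.835)² = 0.697225
Numerator = 0.81 − 0.6972 = 0.1128; denominator = 1 − 0.6972 = 0.3028
φ_{22} = 0.1128 / 0.3028 = 0.372

0.372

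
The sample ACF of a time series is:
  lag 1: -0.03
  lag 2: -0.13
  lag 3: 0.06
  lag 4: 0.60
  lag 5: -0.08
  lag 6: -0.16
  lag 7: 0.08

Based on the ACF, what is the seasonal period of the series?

The largest autocorrelation is r_4 = 0.60; the remaining lags stay at or below 0.08.
The dominant spike at lag 4 indicates a seasonal period of 4.

4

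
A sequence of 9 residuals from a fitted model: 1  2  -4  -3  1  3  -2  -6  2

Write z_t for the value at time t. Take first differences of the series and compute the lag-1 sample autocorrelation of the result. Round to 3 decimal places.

First differences Δz: 1, -6, 1, 4, 2, -5, -4, 8
Mean of differences = 0.1250
Numerator Σ(Δz_t−Δz̄)(Δz_{t+1}−Δz̄) = -21.0156
Denominator Σ(Δz_t−Δz̄)² = 162.8750
r_1(Δz) = -21.0156 / 162.8750 = -0.129

-0.129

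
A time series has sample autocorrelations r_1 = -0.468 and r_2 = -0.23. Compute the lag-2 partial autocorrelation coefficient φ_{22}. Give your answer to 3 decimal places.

φ_{22} = (r_2 − r_1²) / (1 − r_1²)
r_1² = (-0.468)² = 0.219024
Numerator = -0.23 − 0.2190 = -0.4490; denominator = 1 − 0.2190 = 0.7810
φ_{22} = -0.4490 / 0.7810 = -0.575

-0.575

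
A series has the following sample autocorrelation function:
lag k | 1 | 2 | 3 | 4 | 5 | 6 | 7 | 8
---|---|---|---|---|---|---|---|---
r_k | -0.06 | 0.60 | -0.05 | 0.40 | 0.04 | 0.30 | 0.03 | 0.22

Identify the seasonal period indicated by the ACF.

The largest autocorrelation is r_2 = 0.60, with weaker echoes at lags 4 (0.40), 6 (0.30) and 8 (0.22); the remaining lags stay at or below 0.04.
The dominant spike at lag 2 indicates a seasonal period of 2.

2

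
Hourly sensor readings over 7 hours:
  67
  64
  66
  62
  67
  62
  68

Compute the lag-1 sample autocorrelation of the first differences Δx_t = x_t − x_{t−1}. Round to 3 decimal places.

-0.772

First differences Δx: -3, 2, -4, 5, -5, 6
Mean of differences = 0.1667
Numerator Σ(Δx_t−Δx̄)(Δx_{t+1}−Δx̄) = -88.6944
Denominator Σ(Δx_t−Δx̄)² = 114.8333
r_1(Δx) = -88.6944 / 114.8333 = -0.772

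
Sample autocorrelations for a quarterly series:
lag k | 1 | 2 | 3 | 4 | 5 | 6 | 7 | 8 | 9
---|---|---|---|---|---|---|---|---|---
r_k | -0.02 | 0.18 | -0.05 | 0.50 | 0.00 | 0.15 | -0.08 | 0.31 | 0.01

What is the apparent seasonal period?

4

The largest autocorrelation is r_4 = 0.50, with a weaker echo at lag 8 (0.31); the remaining lags stay at or below 0.18.
The dominant spike at lag 4 indicates a seasonal period of 4.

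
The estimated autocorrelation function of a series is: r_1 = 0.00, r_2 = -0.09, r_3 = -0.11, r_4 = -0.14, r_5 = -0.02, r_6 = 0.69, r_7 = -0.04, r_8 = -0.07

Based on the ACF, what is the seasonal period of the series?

6

The largest autocorrelation is r_6 = 0.69; the remaining lags stay at or below 0.00.
The dominant spike at lag 6 indicates a seasonal period of 6.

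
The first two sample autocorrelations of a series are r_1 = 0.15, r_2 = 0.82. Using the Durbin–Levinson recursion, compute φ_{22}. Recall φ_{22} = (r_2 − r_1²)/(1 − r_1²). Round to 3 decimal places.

0.816

φ_{22} = (r_2 − r_1²) / (1 − r_1²)
r_1² = (0.15)² = 0.0225
Numerator = 0.82 − 0.0225 = 0.7975; denominator = 1 − 0.0225 = 0.9775
φ_{22} = 0.7975 / 0.9775 = 0.816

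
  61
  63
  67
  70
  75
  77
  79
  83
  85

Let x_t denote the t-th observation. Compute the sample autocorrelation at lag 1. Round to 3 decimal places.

0.685

Mean x̄ = (61 + 63 + 67 + 70 + 75 + 77 + 79 + 83 + 85)/9 = 73.3333
Numerator Σ_{t=1}^{8}(x_t−x̄)(x_{t+1}−x̄) = 402.8889
Denominator Σ(x_t−x̄)² = 588.0000
r_1 = 402.8889 / 588.0000 = 0.685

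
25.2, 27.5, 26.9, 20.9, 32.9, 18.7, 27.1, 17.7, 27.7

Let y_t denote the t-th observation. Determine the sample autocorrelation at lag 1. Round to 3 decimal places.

-0.687

Mean ȳ = (25.2 + 27.5 + 26.9 + 20.9 + 32.9 + 18.7 + 27.1 + 17.7 + 27.7)/9 = 24.9556
Numerator Σ_{t=1}^{8}(y_t−ȳ)(y_{t+1}−ȳ) = -133.1186
Denominator Σ(y_t−ȳ)² = 193.7822
r_1 = -133.1186 / 193.7822 = -0.687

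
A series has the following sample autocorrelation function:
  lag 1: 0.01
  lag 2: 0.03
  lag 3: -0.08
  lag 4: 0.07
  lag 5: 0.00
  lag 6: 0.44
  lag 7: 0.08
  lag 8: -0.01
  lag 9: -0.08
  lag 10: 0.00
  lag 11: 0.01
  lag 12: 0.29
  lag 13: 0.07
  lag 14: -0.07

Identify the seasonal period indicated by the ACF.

6

The largest autocorrelation is r_6 = 0.44, with a weaker echo at lag 12 (0.29); the remaining lags stay at or below 0.08.
The dominant spike at lag 6 indicates a seasonal period of 6.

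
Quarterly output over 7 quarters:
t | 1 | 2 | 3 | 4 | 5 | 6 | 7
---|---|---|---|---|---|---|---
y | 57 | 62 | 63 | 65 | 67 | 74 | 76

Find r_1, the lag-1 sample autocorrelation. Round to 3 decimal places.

0.507

Mean ȳ = (57 + 62 + 63 + 65 + 67 + 74 + 76)/7 = 66.2857
Σ(y_t−ȳ)(y_{t+1}−ȳ) = (39.7959) + (14.0816) + (4.2245) + (-0.9184) + (5.5102) + (74.9388) = 137.6327
Denominator Σ(y_t−ȳ)² = 271.4286
r_1 = 137.6327 / 271.4286 = 0.507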